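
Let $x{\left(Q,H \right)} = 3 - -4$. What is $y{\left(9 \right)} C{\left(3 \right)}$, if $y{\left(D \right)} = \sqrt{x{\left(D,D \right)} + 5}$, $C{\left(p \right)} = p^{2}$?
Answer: $18 \sqrt{3} \approx 31.177$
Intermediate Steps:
$x{\left(Q,H \right)} = 7$ ($x{\left(Q,H \right)} = 3 + 4 = 7$)
$y{\left(D \right)} = 2 \sqrt{3}$ ($y{\left(D \right)} = \sqrt{7 + 5} = \sqrt{12} = 2 \sqrt{3}$)
$y{\left(9 \right)} C{\left(3 \right)} = 2 \sqrt{3} \cdot 3^{2} = 2 \sqrt{3} \cdot 9 = 18 \sqrt{3}$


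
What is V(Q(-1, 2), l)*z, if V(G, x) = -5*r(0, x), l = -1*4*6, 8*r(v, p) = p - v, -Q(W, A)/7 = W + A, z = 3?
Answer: 45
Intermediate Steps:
Q(W, A) = -7*A - 7*W (Q(W, A) = -7*(W + A) = -7*(A + W) = -7*A - 7*W)
r(v, p) = -v/8 + p/8 (r(v, p) = (p - v)/8 = -v/8 + p/8)
l = -24 (l = -4*6 = -24)
V(G, x) = -5*x/8 (V(G, x) = -5*(-1/8*0 + x/8) = -5*(0 + x/8) = -5*x/8)
V(Q(-1, 2), l)*z = -5/8*(-24)*3 = 15*3 = 45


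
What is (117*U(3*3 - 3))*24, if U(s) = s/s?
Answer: 2808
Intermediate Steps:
U(s) = 1
(117*U(3*3 - 3))*24 = (117*1)*24 = 117*24 = 2808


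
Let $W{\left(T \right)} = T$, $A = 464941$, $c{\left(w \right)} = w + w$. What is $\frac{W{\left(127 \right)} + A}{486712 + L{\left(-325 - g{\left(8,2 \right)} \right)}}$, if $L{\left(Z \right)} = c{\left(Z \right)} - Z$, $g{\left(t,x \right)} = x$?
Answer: $\frac{465068}{486385} \approx 0.95617$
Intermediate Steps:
$c{\left(w \right)} = 2 w$
$L{\left(Z \right)} = Z$ ($L{\left(Z \right)} = 2 Z - Z = Z$)
$\frac{W{\left(127 \right)} + A}{486712 + L{\left(-325 - g{\left(8,2 \right)} \right)}} = \frac{127 + 464941}{486712 - 327} = \frac{465068}{486712 - 327} = \frac{465068}{486385}$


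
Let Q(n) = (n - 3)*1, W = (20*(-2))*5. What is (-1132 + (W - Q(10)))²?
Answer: 1792921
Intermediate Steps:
W = -200 (W = -40*5 = -200)
Q(n) = -3 + n (Q(n) = (-3 + n)*1 = -3 + n)
(-1132 + (W - Q(10)))² = (-1132 + (-200 - (-3 + 10)))² = (-1132 + (-200 - 1*7))² = (-1132 + (-200 - 7))² = (-1132 - 207)² = (-1339)² = 1792921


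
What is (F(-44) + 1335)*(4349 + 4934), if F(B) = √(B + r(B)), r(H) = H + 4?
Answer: 12392805 + 18566*I*√21 ≈ 1.2393e+7 + 85080.0*I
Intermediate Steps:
r(H) = 4 + H
F(B) = √(4 + 2*B) (F(B) = √(B + (4 + B)) = √(4 + 2*B))
(F(-44) + 1335)*(4349 + 4934) = (√(4 + 2*(-44)) + 1335)*(4349 + 4934) = (√(4 - 88) + 1335)*9283 = (√(-84) + 1335)*9283 = (2*I*√21 + 1335)*9283 = (1335 + 2*I*√21)*9283 = 12392805 + 18566*I*√21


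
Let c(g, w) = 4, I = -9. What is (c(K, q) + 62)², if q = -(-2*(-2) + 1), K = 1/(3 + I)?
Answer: 4356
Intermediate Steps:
K = -⅙ (K = 1/(3 - 9) = 1/(-6) = -⅙ ≈ -0.16667)
q = -5 (q = -(4 + 1) = -1*5 = -5)
(c(K, q) + 62)² = (4 + 62)² = 66² = 4356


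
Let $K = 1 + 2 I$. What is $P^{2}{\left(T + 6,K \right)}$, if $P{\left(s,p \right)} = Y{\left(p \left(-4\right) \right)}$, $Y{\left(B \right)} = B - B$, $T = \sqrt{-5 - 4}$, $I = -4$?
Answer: $0$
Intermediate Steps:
$T = 3 i$ ($T = \sqrt{-9} = 3 i \approx 3.0 i$)
$K = -7$ ($K = 1 + 2 \left(-4\right) = 1 - 8 = -7$)
$Y{\left(B \right)} = 0$
$P{\left(s,p \right)} = 0$
$P^{2}{\left(T + 6,K \right)} = 0^{2} = 0$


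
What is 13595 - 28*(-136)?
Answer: 17403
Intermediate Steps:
13595 - 28*(-136) = 13595 - 1*(-3808) = 13595 + 3808 = 17403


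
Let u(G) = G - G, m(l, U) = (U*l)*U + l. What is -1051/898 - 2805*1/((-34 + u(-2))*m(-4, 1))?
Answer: -82493/7184 ≈ -11.483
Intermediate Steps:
m(l, U) = l + l*U² (m(l, U) = l*U² + l = l + l*U²)
u(G) = 0
-1051/898 - 2805*1/((-34 + u(-2))*m(-4, 1)) = -1051/898 - 2805*(-1/(4*(1 + 1²)*(-34 + 0))) = -1051*1/898 - 2805*1/(136*(1 + 1)) = -1051/898 - 2805/(-4*2*(-34)) = -1051/898 - 2805/((-8*(-34))) = -1051/898 - 2805/272 = -1051/898 - 2805*1/272 = -1051/898 - 165/16 = -82493/7184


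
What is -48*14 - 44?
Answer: -716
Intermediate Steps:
-48*14 - 44 = -672 - 44 = -716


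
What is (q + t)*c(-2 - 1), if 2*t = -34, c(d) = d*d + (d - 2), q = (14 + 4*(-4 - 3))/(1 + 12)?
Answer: -940/13 ≈ -72.308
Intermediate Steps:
q = -14/13 (q = (14 + 4*(-7))/13 = (14 - 28)*(1/13) = -14*1/13 = -14/13 ≈ -1.0769)
c(d) = -2 + d + d**2 (c(d) = d**2 + (-2 + d) = -2 + d + d**2)
t = -17 (t = (1/2)*(-34) = -17)
(q + t)*c(-2 - 1) = (-14/13 - 17)*(-2 + (-2 - 1) + (-2 - 1)**2) = -235*(-2 - 3 + (-3)**2)/13 = -235*(-2 - 3 + 9)/13 = -235/13*4 = -940/13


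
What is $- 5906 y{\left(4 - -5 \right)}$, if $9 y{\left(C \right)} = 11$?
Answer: $- \frac{64966}{9} \approx -7218.4$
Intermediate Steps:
$y{\left(C \right)} = \frac{11}{9}$ ($y{\left(C \right)} = \frac{1}{9} \cdot 11 = \frac{11}{9}$)
$- 5906 y{\left(4 - -5 \right)} = \left(-5906\right) \frac{11}{9} = - \frac{64966}{9}$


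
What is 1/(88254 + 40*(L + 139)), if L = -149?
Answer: 1/87854 ≈ 1.1383e-5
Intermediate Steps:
1/(88254 + 40*(L + 139)) = 1/(88254 + 40*(-149 + 139)) = 1/(88254 + 40*(-10)) = 1/(88254 - 400) = 1/87854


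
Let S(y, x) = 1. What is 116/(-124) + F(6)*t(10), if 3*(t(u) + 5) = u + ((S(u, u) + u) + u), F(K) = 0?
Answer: -29/31 ≈ -0.93548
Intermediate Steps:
t(u) = -14/3 + u (t(u) = -5 + (u + ((1 + u) + u))/3 = -5 + (u + (1 + 2*u))/3 = -5 + (1 + 3*u)/3 = -5 + (1/3 + u) = -14/3 + u)
116/(-124) + F(6)*t(10) = 116/(-124) + 0*(-14/3 + 10) = 116*(-1/124) + 0*(16/3) = -29/31 + 0 = -29/31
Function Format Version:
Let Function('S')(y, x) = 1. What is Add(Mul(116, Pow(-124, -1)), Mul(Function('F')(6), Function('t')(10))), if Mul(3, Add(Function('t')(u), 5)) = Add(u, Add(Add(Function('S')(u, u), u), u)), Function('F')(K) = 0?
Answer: Rational(-29, 31) ≈ -0.93548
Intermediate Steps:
Function('t')(u) = Add(Rational(-14, 3), u) (Function('t')(u) = Add(-5, Mul(Rational(1, 3), Add(u, Add(Add(1, u), u)))) = Add(-5, Mul(Rational(1, 3), Add(u, Add(1, Mul(2, u))))) = Add(-5, Mul(Rational(1, 3), Add(1, Mul(3, u)))) = Add(-5, Add(Rational(1, 3), u)) = Add(Rational(-14, 3), u))
Add(Mul(116, Pow(-124, -1)), Mul(Function('F')(6), Function('t')(10))) = Add(Mul(116, Pow(-124, -1)), Mul(0, Add(Rational(-14, 3), 10))) = Add(Mul(116, Rational(-1, 124)), Mul(0, Rational(16, 3))) = Add(Rational(-29, 31), 0) = Rational(-29, 31)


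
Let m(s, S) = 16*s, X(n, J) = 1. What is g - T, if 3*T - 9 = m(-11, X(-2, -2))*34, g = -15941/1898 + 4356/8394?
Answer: 15802658917/7965906 ≈ 1983.8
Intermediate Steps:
g = -20923511/2655302 (g = -15941*1/1898 + 4356*(1/8394) = -15941/1898 + 726/1399 = -20923511/2655302 ≈ -7.8799)
T = -5975/3 (T = 3 + ((16*(-11))*34)/3 = 3 + (-176*34)/3 = 3 + (1/3)*(-5984) = 3 - 5984/3 = -5975/3 ≈ -1991.7)
g - T = -20923511/2655302 - 1*(-5975/3) = -20923511/2655302 + 5975/3 = 15802658917/7965906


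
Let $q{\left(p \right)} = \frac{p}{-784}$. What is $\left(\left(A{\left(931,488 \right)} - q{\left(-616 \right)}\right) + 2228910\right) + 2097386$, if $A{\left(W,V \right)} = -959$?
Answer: $\frac{60554707}{14} \approx 4.3253 \cdot 10^{6}$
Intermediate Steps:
$q{\left(p \right)} = - \frac{p}{784}$ ($q{\left(p \right)} = p \left(- \frac{1}{784}\right) = - \frac{p}{784}$)
$\left(\left(A{\left(931,488 \right)} - q{\left(-616 \right)}\right) + 2228910\right) + 2097386 = \left(\left(-959 - \left(- \frac{1}{784}\right) \left(-616\right)\right) + 2228910\right) + 2097386 = \left(\left(-959 - \frac{11}{14}\right) + 2228910\right) + 2097386 = \left(- \frac{13437}{14} + 2228910\right) + 2097386 = \frac{31191303}{14} + 2097386 = \frac{60554707}{14}$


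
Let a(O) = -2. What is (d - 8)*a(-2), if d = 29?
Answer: -42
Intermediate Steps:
(d - 8)*a(-2) = (29 - 8)*(-2) = 21*(-2) = -42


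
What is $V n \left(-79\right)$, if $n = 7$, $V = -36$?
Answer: $19908$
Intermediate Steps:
$V n \left(-79\right) = \left(-36\right) 7 \left(-79\right) = \left(-252\right) \left(-79\right) = 19908$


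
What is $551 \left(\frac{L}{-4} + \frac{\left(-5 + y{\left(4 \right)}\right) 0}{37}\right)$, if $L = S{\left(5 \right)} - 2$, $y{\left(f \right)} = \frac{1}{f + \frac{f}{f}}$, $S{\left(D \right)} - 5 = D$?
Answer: $-1102$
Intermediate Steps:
$S{\left(D \right)} = 5 + D$
$y{\left(f \right)} = \frac{1}{1 + f}$ ($y{\left(f \right)} = \frac{1}{f + 1} = \frac{1}{1 + f}$)
$L = 8$ ($L = \left(5 + 5\right) - 2 = 10 - 2 = 8$)
$551 \left(\frac{L}{-4} + \frac{\left(-5 + y{\left(4 \right)}\right) 0}{37}\right) = 551 \left(\frac{8}{-4} + \frac{\left(-5 + \frac{1}{1 + 4}\right) 0}{37}\right) = 551 \left(8 \left(- \frac{1}{4}\right) + \left(-5 + \frac{1}{5}\right) 0 \cdot \frac{1}{37}\right) = 551 \left(-2 + \left(-5 + \frac{1}{5}\right) 0 \cdot \frac{1}{37}\right) = 551 \left(-2 + \left(- \frac{24}{5}\right) 0 \cdot \frac{1}{37}\right) = 551 \left(-2 + 0 \cdot \frac{1}{37}\right) = 551 \left(-2 + 0\right) = 551 \left(-2\right) = -1102$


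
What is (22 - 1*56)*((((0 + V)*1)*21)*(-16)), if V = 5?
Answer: 57120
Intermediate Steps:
(22 - 1*56)*((((0 + V)*1)*21)*(-16)) = (22 - 1*56)*((((0 + 5)*1)*21)*(-16)) = (22 - 56)*(((5*1)*21)*(-16)) = -34*5*21*(-16) = -3570*(-16) = -34*(-1680) = 57120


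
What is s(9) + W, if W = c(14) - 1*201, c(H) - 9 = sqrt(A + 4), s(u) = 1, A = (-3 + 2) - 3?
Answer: -191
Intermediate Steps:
A = -4 (A = -1 - 3 = -4)
c(H) = 9 (c(H) = 9 + sqrt(-4 + 4) = 9 + sqrt(0) = 9 + 0 = 9)
W = -192 (W = 9 - 1*201 = 9 - 201 = -192)
s(9) + W = 1 - 192 = -191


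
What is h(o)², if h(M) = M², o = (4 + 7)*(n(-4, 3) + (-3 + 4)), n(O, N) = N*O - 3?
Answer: 562448656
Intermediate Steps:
n(O, N) = -3 + N*O
o = -154 (o = (4 + 7)*((-3 + 3*(-4)) + (-3 + 4)) = 11*((-3 - 12) + 1) = 11*(-15 + 1) = 11*(-14) = -154)
h(o)² = ((-154)²)² = 23716² = 562448656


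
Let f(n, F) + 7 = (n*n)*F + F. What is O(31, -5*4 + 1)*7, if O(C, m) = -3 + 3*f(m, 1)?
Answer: 7434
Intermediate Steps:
f(n, F) = -7 + F + F*n**2 (f(n, F) = -7 + ((n*n)*F + F) = -7 + (n**2*F + F) = -7 + (F*n**2 + F) = -7 + (F + F*n**2) = -7 + F + F*n**2)
O(C, m) = -21 + 3*m**2 (O(C, m) = -3 + 3*(-7 + 1 + 1*m**2) = -3 + 3*(-7 + 1 + m**2) = -3 + 3*(-6 + m**2) = -3 + (-18 + 3*m**2) = -21 + 3*m**2)
O(31, -5*4 + 1)*7 = (-21 + 3*(-5*4 + 1)**2)*7 = (-21 + 3*(-20 + 1)**2)*7 = (-21 + 3*(-19)**2)*7 = (-21 + 3*361)*7 = (-21 + 1083)*7 = 1062*7 = 7434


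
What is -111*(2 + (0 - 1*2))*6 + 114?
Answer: 114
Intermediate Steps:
-111*(2 + (0 - 1*2))*6 + 114 = -111*(2 + (0 - 2))*6 + 114 = -111*(2 - 2)*6 + 114 = -0*6 + 114 = -111*0 + 114 = 0 + 114 = 114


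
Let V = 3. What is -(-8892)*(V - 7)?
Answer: -35568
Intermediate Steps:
-(-8892)*(V - 7) = -(-8892)*(3 - 7) = -(-8892)*(-4) = -2964*12 = -35568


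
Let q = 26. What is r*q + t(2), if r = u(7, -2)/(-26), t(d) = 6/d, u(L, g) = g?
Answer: 5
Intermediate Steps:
r = 1/13 (r = -2/(-26) = -2*(-1/26) = 1/13 ≈ 0.076923)
r*q + t(2) = (1/13)*26 + 6/2 = 2 + 6*(1/2) = 2 + 3 = 5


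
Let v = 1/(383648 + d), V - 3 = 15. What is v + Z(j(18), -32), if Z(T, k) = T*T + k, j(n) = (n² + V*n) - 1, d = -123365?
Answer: 108948477292/260283 ≈ 4.1858e+5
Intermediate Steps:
V = 18 (V = 3 + 15 = 18)
j(n) = -1 + n² + 18*n (j(n) = (n² + 18*n) - 1 = -1 + n² + 18*n)
Z(T, k) = k + T² (Z(T, k) = T² + k = k + T²)
v = 1/260283 (v = 1/(383648 - 123365) = 1/260283 ≈ 3.8420e-6)
v + Z(j(18), -32) = 1/260283 + (-32 + (-1 + 18² + 18*18)²) = 1/260283 + (-32 + (-1 + 324 + 324)²) = 1/260283 + (-32 + 647²) = 1/260283 + (-32 + 418609) = 1/260283 + 418577 = 108948477292/260283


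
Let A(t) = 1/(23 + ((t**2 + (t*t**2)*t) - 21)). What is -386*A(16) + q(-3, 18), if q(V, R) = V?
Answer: -98884/32897 ≈ -3.0059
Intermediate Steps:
A(t) = 1/(2 + t**2 + t**4) (A(t) = 1/(23 + ((t**2 + t**3*t) - 21)) = 1/(23 + ((t**2 + t**4) - 21)) = 1/(23 + (-21 + t**2 + t**4)) = 1/(2 + t**2 + t**4))
-386*A(16) + q(-3, 18) = -386/(2 + 16**2 + 16**4) - 3 = -386/(2 + 256 + 65536) - 3 = -386/65794 - 3 = -386*1/65794 - 3 = -193/32897 - 3 = -98884/32897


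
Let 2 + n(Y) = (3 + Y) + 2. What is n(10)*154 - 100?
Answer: 1902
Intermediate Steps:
n(Y) = 3 + Y (n(Y) = -2 + ((3 + Y) + 2) = -2 + (5 + Y) = 3 + Y)
n(10)*154 - 100 = (3 + 10)*154 - 100 = 13*154 - 100 = 2002 - 100 = 1902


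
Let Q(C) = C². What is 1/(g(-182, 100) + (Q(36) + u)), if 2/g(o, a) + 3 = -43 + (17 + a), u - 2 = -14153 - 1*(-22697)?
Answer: 71/698784 ≈ 0.00010161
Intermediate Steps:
u = 8546 (u = 2 + (-14153 - 1*(-22697)) = 2 + (-14153 + 22697) = 2 + 8544 = 8546)
g(o, a) = 2/(-29 + a) (g(o, a) = 2/(-3 + (-43 + (17 + a))) = 2/(-3 + (-26 + a)) = 2/(-29 + a))
1/(g(-182, 100) + (Q(36) + u)) = 1/(2/(-29 + 100) + (36² + 8546)) = 1/(2/71 + (1296 + 8546)) = 1/(2*(1/71) + 9842) = 1/(2/71 + 9842) = 1/(698784/71) = 71/698784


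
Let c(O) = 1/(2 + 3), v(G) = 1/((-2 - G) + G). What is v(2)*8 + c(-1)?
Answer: -19/5 ≈ -3.8000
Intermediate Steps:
v(G) = -1/2 (v(G) = 1/(-2) = -1/2)
c(O) = 1/5
v(2)*8 + c(-1) = -1/2*8 + 1/5 = -4 + 1/5 = -19/5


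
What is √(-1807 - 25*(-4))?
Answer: I*√1707 ≈ 41.316*I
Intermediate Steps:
√(-1807 - 25*(-4)) = √(-1807 + 100) = √(-1707) = I*√1707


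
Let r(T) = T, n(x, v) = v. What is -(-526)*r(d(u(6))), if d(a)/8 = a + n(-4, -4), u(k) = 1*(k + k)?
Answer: 33664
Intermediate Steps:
u(k) = 2*k (u(k) = 1*(2*k) = 2*k)
d(a) = -32 + 8*a (d(a) = 8*(a - 4) = 8*(-4 + a) = -32 + 8*a)
-(-526)*r(d(u(6))) = -(-526)*(-32 + 8*(2*6)) = -(-526)*(-32 + 8*12) = -(-526)*(-32 + 96) = -(-526)*64 = -1*(-33664) = 33664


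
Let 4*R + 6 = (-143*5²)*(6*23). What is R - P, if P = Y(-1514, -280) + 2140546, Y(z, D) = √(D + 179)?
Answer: -2263885 - I*√101 ≈ -2.2639e+6 - 10.05*I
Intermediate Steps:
Y(z, D) = √(179 + D)
R = -123339 (R = -3/2 + ((-143*5²)*(6*23))/4 = -3/2 + (-143*25*138)/4 = -3/2 + (-3575*138)/4 = -3/2 + (¼)*(-493350) = -3/2 - 246675/2 = -123339)
P = 2140546 + I*√101 (P = √(179 - 280) + 2140546 = √(-101) + 2140546 = I*√101 + 2140546 = 2140546 + I*√101 ≈ 2.1405e+6 + 10.05*I)
R - P = -123339 - (2140546 + I*√101) = -123339 + (-2140546 - I*√101) = -2263885 - I*√101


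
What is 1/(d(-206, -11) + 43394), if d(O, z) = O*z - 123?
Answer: 1/45537 ≈ 2.1960e-5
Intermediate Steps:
d(O, z) = -123 + O*z
1/(d(-206, -11) + 43394) = 1/((-123 - 206*(-11)) + 43394) = 1/((-123 + 2266) + 43394) = 1/(2143 + 43394) = 1/45537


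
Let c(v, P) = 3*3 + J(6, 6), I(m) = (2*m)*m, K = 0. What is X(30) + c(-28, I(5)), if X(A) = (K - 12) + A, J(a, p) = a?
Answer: 33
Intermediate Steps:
I(m) = 2*m²
c(v, P) = 15 (c(v, P) = 3*3 + 6 = 9 + 6 = 15)
X(A) = -12 + A (X(A) = (0 - 12) + A = -12 + A)
X(30) + c(-28, I(5)) = (-12 + 30) + 15 = 18 + 15 = 33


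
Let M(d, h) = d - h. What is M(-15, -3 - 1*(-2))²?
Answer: 196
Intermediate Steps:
M(-15, -3 - 1*(-2))² = (-15 - (-3 - 1*(-2)))² = (-15 - (-3 + 2))² = (-15 - 1*(-1))² = (-15 + 1)² = (-14)² = 196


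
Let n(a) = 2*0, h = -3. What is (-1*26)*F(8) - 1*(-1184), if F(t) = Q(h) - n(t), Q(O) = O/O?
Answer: 1158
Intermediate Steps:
Q(O) = 1
n(a) = 0
F(t) = 1 (F(t) = 1 - 1*0 = 1 + 0 = 1)
(-1*26)*F(8) - 1*(-1184) = -1*26*1 - 1*(-1184) = -26*1 + 1184 = -26 + 1184 = 1158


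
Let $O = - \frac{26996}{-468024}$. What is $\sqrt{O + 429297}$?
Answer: $\frac{\sqrt{5877250171116186}}{117006} \approx 655.21$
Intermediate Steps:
$O = \frac{6749}{117006}$ ($O = \left(-26996\right) \left(- \frac{1}{468024}\right) = \frac{6749}{117006} \approx 0.057681$)
$\sqrt{O + 429297} = \sqrt{\frac{6749}{117006} + 429297} = \sqrt{\frac{50230331531}{117006}} = \frac{\sqrt{5877250171116186}}{117006}$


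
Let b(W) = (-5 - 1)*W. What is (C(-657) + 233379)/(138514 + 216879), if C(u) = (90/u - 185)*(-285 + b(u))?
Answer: -32387688/25943689 ≈ -1.2484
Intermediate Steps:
b(W) = -6*W
C(u) = (-285 - 6*u)*(-185 + 90/u) (C(u) = (90/u - 185)*(-285 - 6*u) = (-185 + 90/u)*(-285 - 6*u) = (-285 - 6*u)*(-185 + 90/u))
(C(-657) + 233379)/(138514 + 216879) = ((52185 - 25650/(-657) + 1110*(-657)) + 233379)/(138514 + 216879) = ((52185 - 25650*(-1/657) - 729270) + 233379)/355393 = ((52185 + 2850/73 - 729270) + 233379)*(1/355393) = (-49424355/73 + 233379)*(1/355393) = -32387688/73*1/355393 = -32387688/25943689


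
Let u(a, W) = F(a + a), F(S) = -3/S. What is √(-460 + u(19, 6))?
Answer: I*√664354/38 ≈ 21.449*I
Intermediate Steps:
u(a, W) = -3/(2*a) (u(a, W) = -3/(a + a) = -3*1/(2*a) = -3/(2*a))
√(-460 + u(19, 6)) = √(-460 - 3/2/19) = √(-460 - 3/2*1/19) = √(-460 - 3/38) = √(-17483/38) = I*√664354/38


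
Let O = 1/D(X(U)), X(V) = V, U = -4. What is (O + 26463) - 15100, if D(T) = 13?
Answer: 147720/13 ≈ 11363.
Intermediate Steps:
O = 1/13 ≈ 0.076923
(O + 26463) - 15100 = (1/13 + 26463) - 15100 = 344020/13 - 15100 = 147720/13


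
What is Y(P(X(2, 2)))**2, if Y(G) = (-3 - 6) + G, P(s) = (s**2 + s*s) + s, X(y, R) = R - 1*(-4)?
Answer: 4761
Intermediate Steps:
X(y, R) = 4 + R (X(y, R) = R + 4 = 4 + R)
P(s) = s + 2*s**2 (P(s) = (s**2 + s**2) + s = 2*s**2 + s = s + 2*s**2)
Y(G) = -9 + G
Y(P(X(2, 2)))**2 = (-9 + (4 + 2)*(1 + 2*(4 + 2)))**2 = (-9 + 6*(1 + 2*6))**2 = (-9 + 6*(1 + 12))**2 = (-9 + 6*13)**2 = (-9 + 78)**2 = 69**2 = 4761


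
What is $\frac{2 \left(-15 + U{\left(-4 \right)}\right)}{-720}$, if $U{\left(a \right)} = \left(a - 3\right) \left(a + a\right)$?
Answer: $- \frac{41}{360} \approx -0.11389$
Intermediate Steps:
$U{\left(a \right)} = 2 a \left(-3 + a\right)$ ($U{\left(a \right)} = \left(-3 + a\right) 2 a = 2 a \left(-3 + a\right)$)
$\frac{2 \left(-15 + U{\left(-4 \right)}\right)}{-720} = \frac{2 \left(-15 + 2 \left(-4\right) \left(-3 - 4\right)\right)}{-720} = 2 \left(-15 + 2 \left(-4\right) \left(-7\right)\right) \left(- \frac{1}{720}\right) = 2 \left(-15 + 56\right) \left(- \frac{1}{720}\right) = 2 \cdot 41 \left(- \frac{1}{720}\right) = 82 \left(- \frac{1}{720}\right) = - \frac{41}{360}$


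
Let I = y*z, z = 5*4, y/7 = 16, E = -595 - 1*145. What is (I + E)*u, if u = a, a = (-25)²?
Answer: 937500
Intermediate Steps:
E = -740 (E = -595 - 145 = -740)
y = 112 (y = 7*16 = 112)
a = 625
u = 625
z = 20
I = 2240 (I = 112*20 = 2240)
(I + E)*u = (2240 - 740)*625 = 1500*625 = 937500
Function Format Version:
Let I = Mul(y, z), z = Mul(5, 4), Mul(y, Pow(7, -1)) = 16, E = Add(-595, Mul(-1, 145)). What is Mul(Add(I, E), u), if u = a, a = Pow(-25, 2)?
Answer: 937500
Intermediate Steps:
E = -740 (E = Add(-595, -145) = -740)
y = 112 (y = Mul(7, 16) = 112)
a = 625
u = 625
z = 20
I = 2240 (I = Mul(112, 20) = 2240)
Mul(Add(I, E), u) = Mul(Add(2240, -740), 625) = Mul(1500, 625) = 937500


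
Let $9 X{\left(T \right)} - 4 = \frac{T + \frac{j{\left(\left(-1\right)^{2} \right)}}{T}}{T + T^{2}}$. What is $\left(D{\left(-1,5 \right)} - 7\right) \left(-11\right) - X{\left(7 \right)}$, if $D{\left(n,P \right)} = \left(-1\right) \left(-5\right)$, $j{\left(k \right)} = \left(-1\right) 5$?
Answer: $\frac{19001}{882} \approx 21.543$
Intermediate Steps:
$j{\left(k \right)} = -5$
$D{\left(n,P \right)} = 5$
$X{\left(T \right)} = \frac{4}{9} + \frac{T - \frac{5}{T}}{9 \left(T + T^{2}\right)}$ ($X{\left(T \right)} = \frac{4}{9} + \frac{\left(T - \frac{5}{T}\right) \frac{1}{T + T^{2}}}{9} = \frac{4}{9} + \frac{\frac{1}{T + T^{2}} \left(T - \frac{5}{T}\right)}{9} = \frac{4}{9} + \frac{T - \frac{5}{T}}{9 \left(T + T^{2}\right)}$)
$\left(D{\left(-1,5 \right)} - 7\right) \left(-11\right) - X{\left(7 \right)} = \left(5 - 7\right) \left(-11\right) - \frac{-5 + 4 \cdot 7^{3} + 5 \cdot 7^{2}}{9 \cdot 49 \left(1 + 7\right)} = \left(-2\right) \left(-11\right) - \frac{1}{9} \cdot \frac{1}{49} \cdot \frac{1}{8} \left(-5 + 4 \cdot 343 + 5 \cdot 49\right) = 22 - \frac{1}{9} \cdot \frac{1}{49} \cdot \frac{1}{8} \left(-5 + 1372 + 245\right) = 22 - \frac{1}{9} \cdot \frac{1}{49} \cdot \frac{1}{8} \cdot 1612 = 22 - \frac{403}{882} = \frac{19001}{882}$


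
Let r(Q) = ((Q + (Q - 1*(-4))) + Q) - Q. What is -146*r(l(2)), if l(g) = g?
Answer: -1168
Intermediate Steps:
r(Q) = 4 + 2*Q (r(Q) = ((Q + (Q + 4)) + Q) - Q = ((Q + (4 + Q)) + Q) - Q = ((4 + 2*Q) + Q) - Q = (4 + 3*Q) - Q = 4 + 2*Q)
-146*r(l(2)) = -146*(4 + 2*2) = -146*(4 + 4) = -146*8 = -1168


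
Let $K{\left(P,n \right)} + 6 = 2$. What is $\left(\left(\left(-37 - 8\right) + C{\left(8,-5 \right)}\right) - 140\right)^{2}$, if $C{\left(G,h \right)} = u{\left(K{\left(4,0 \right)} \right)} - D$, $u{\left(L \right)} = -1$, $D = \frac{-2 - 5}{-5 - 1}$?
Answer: $\frac{1261129}{36} \approx 35031.0$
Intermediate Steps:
$K{\left(P,n \right)} = -4$ ($K{\left(P,n \right)} = -6 + 2 = -4$)
$D = \frac{7}{6}$ ($D = - \frac{7}{-6} = \left(-7\right) \left(- \frac{1}{6}\right) = \frac{7}{6} \approx 1.1667$)
$C{\left(G,h \right)} = - \frac{13}{6}$ ($C{\left(G,h \right)} = -1 - \frac{7}{6} = - \frac{13}{6}$)
$\left(\left(\left(-37 - 8\right) + C{\left(8,-5 \right)}\right) - 140\right)^{2} = \left(\left(\left(-37 - 8\right) - \frac{13}{6}\right) - 140\right)^{2} = \left(\left(-45 - \frac{13}{6}\right) - 140\right)^{2} = \left(- \frac{283}{6} - 140\right)^{2} = \left(- \frac{1123}{6}\right)^{2} = \frac{1261129}{36}$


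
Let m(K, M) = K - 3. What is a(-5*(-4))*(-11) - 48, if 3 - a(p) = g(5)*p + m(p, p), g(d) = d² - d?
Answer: 4506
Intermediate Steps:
m(K, M) = -3 + K
a(p) = 6 - 21*p (a(p) = 3 - ((5*(-1 + 5))*p + (-3 + p)) = 3 - ((5*4)*p + (-3 + p)) = 3 - (20*p + (-3 + p)) = 3 - (-3 + 21*p) = 3 + (3 - 21*p) = 6 - 21*p)
a(-5*(-4))*(-11) - 48 = (6 - (-105)*(-4))*(-11) - 48 = (6 - 21*20)*(-11) - 48 = (6 - 420)*(-11) - 48 = -414*(-11) - 48 = 4554 - 48 = 4506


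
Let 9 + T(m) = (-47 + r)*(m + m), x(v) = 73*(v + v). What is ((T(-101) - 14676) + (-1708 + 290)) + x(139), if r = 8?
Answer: 12069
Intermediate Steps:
x(v) = 146*v (x(v) = 73*(2*v) = 146*v)
T(m) = -9 - 78*m (T(m) = -9 + (-47 + 8)*(m + m) = -9 - 78*m)
((T(-101) - 14676) + (-1708 + 290)) + x(139) = (((-9 - 78*(-101)) - 14676) + (-1708 + 290)) + 146*139 = (((-9 + 7878) - 14676) - 1418) + 20294 = ((7869 - 14676) - 1418) + 20294 = (-6807 - 1418) + 20294 = -8225 + 20294 = 12069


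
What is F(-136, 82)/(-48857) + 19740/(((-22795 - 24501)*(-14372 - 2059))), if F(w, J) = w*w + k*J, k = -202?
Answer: -125036042971/3163981665136 ≈ -0.039519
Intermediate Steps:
F(w, J) = w² - 202*J (F(w, J) = w*w - 202*J = w² - 202*J)
F(-136, 82)/(-48857) + 19740/(((-22795 - 24501)*(-14372 - 2059))) = ((-136)² - 202*82)/(-48857) + 19740/(((-22795 - 24501)*(-14372 - 2059))) = (18496 - 16564)*(-1/48857) + 19740/((-47296*(-16431))) = 1932*(-1/48857) + 19740/777120576 = -1932/48857 + 19740*(1/777120576) = -1932/48857 + 1645/64760048 = -125036042971/3163981665136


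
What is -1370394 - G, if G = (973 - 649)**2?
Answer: -1475370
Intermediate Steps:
G = 104976 (G = 324**2 = 104976)
-1370394 - G = -1370394 - 1*104976 = -1370394 - 104976 = -1475370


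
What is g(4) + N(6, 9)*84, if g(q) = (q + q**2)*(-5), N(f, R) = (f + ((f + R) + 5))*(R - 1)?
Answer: 17372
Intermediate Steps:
N(f, R) = (-1 + R)*(5 + R + 2*f) (N(f, R) = (f + ((R + f) + 5))*(-1 + R) = (f + (5 + R + f))*(-1 + R) = (5 + R + 2*f)*(-1 + R) = (-1 + R)*(5 + R + 2*f))
g(q) = -5*q - 5*q**2
g(4) + N(6, 9)*84 = -5*4*(1 + 4) + (-5 + 9**2 - 2*6 + 4*9 + 2*9*6)*84 = -5*4*5 + (-5 + 81 - 12 + 36 + 108)*84 = -100 + 208*84 = -100 + 17472 = 17372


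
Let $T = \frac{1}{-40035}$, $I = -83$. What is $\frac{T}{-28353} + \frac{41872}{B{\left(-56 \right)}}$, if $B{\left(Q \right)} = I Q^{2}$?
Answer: $- \frac{2970589016767}{18466007791140} \approx -0.16087$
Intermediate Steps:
$B{\left(Q \right)} = - 83 Q^{2}$
$T = - \frac{1}{40035} \approx -2.4978 \cdot 10^{-5}$
$\frac{T}{-28353} + \frac{41872}{B{\left(-56 \right)}} = - \frac{1}{40035 \left(-28353\right)} + \frac{41872}{\left(-83\right) \left(-56\right)^{2}} = \left(- \frac{1}{40035}\right) \left(- \frac{1}{28353}\right) + \frac{41872}{\left(-83\right) 3136} = \frac{1}{1135112355} + \frac{41872}{-260288} = \frac{1}{1135112355} + 41872 \left(- \frac{1}{260288}\right) = \frac{1}{1135112355} - \frac{2617}{16268} = - \frac{2970589016767}{18466007791140}$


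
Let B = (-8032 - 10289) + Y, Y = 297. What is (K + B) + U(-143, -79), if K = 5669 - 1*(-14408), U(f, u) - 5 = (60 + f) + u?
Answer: 1896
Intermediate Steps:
U(f, u) = 65 + f + u (U(f, u) = 5 + ((60 + f) + u) = 5 + (60 + f + u) = 65 + f + u)
B = -18024 (B = (-8032 - 10289) + 297 = -18321 + 297 = -18024)
K = 20077 (K = 5669 + 14408 = 20077)
(K + B) + U(-143, -79) = (20077 - 18024) + (65 - 143 - 79) = 2053 - 157 = 1896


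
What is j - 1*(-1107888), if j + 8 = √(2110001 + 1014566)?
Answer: 1107880 + √3124567 ≈ 1.1096e+6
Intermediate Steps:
j = -8 + √3124567 (j = -8 + √(2110001 + 1014566) = -8 + √3124567 ≈ 1759.6)
j - 1*(-1107888) = (-8 + √3124567) - 1*(-1107888) = (-8 + √3124567) + 1107888 = 1107880 + √3124567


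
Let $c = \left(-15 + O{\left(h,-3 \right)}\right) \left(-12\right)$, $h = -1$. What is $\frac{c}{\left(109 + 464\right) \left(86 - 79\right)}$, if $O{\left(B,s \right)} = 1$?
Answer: $\frac{8}{191} \approx 0.041885$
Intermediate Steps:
$c = 168$ ($c = \left(-15 + 1\right) \left(-12\right) = \left(-14\right) \left(-12\right) = 168$)
$\frac{c}{\left(109 + 464\right) \left(86 - 79\right)} = \frac{168}{\left(109 + 464\right) \left(86 - 79\right)} = \frac{168}{573 \cdot 7} = \frac{168}{4011} = 168 \cdot \frac{1}{4011} = \frac{8}{191}$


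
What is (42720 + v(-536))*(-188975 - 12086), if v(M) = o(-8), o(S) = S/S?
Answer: -8589526981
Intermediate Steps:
o(S) = 1
v(M) = 1
(42720 + v(-536))*(-188975 - 12086) = (42720 + 1)*(-188975 - 12086) = 42721*(-201061) = -8589526981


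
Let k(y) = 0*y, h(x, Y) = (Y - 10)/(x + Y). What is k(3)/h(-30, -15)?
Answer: 0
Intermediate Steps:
h(x, Y) = (-10 + Y)/(Y + x)
k(y) = 0
k(3)/h(-30, -15) = 0/(((-10 - 15)/(-15 - 30))) = 0/((-25/(-45))) = 0/((-1/45*(-25))) = 0/(5/9) = 0*(9/5) = 0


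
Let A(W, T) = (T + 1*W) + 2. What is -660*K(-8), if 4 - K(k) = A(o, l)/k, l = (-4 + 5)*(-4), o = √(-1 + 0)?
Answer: -2475 - 165*I/2 ≈ -2475.0 - 82.5*I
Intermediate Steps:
o = I (o = √(-1) = I ≈ 1.0*I)
l = -4 (l = 1*(-4) = -4)
A(W, T) = 2 + T + W (A(W, T) = (T + W) + 2 = 2 + T + W)
K(k) = 4 - (-2 + I)/k (K(k) = 4 - (2 - 4 + I)/k = 4 - (-2 + I)/k)
-660*K(-8) = -660*(2 - I + 4*(-8))/(-8) = -(-165)*(2 - I - 32)/2 = -(-165)*(-30 - I)/2 = -660*(15/4 + I/8) = -2475 - 165*I/2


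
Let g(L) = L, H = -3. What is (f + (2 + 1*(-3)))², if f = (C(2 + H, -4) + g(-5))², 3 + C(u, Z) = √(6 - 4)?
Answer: 4737 - 2080*√2 ≈ 1795.4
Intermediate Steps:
C(u, Z) = -3 + √2 (C(u, Z) = -3 + √(6 - 4) = -3 + √2)
f = (-8 + √2)² (f = ((-3 + √2) - 5)² = (-8 + √2)² ≈ 43.373)
(f + (2 + 1*(-3)))² = ((8 - √2)² + (2 + 1*(-3)))² = ((8 - √2)² + (2 - 3))² = ((8 - √2)² - 1)² = (-1 + (8 - √2)²)²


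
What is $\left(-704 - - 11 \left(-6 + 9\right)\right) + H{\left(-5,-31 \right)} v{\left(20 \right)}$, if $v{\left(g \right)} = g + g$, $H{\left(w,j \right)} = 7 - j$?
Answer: $849$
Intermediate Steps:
$v{\left(g \right)} = 2 g$
$\left(-704 - - 11 \left(-6 + 9\right)\right) + H{\left(-5,-31 \right)} v{\left(20 \right)} = \left(-704 - - 11 \left(-6 + 9\right)\right) + \left(7 - -31\right) 2 \cdot 20 = \left(-704 - \left(-11\right) 3\right) + \left(7 + 31\right) 40 = \left(-704 - -33\right) + 38 \cdot 40 = \left(-704 + 33\right) + 1520 = -671 + 1520 = 849$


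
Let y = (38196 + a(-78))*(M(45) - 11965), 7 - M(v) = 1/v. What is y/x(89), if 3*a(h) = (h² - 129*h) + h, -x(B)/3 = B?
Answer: 23435810272/12015 ≈ 1.9505e+6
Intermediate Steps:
M(v) = 7 - 1/v
x(B) = -3*B
a(h) = -128*h/3 + h²/3 (a(h) = ((h² - 129*h) + h)/3 = (h² - 128*h)/3 = -128*h/3 + h²/3)
y = -23435810272/45 (y = (38196 + (⅓)*(-78)*(-128 - 78))*((7 - 1/45) - 11965) = (38196 + (⅓)*(-78)*(-206))*((7 - 1*1/45) - 11965) = (38196 + 5356)*((7 - 1/45) - 11965) = 43552*(314/45 - 11965) = 43552*(-538111/45) = -23435810272/45 ≈ -5.2080e+8)
y/x(89) = -23435810272/(45*((-3*89))) = -23435810272/45/(-267) = -23435810272/45*(-1/267) = 23435810272/12015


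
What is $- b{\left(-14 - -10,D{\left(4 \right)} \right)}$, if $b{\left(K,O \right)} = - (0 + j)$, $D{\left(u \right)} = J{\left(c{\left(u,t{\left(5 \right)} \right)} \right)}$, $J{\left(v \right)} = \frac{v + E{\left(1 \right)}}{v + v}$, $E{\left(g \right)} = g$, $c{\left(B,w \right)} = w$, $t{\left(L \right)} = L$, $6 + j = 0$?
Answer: $-6$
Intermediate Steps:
$j = -6$ ($j = -6 + 0 = -6$)
$J{\left(v \right)} = \frac{1 + v}{2 v}$ ($J{\left(v \right)} = \frac{v + 1}{v + v} = \frac{1 + v}{2 v}$)
$D{\left(u \right)} = \frac{3}{5}$ ($D{\left(u \right)} = \frac{1 + 5}{2 \cdot 5} = \frac{1}{2} \cdot \frac{1}{5} \cdot 6 = \frac{3}{5}$)
$b{\left(K,O \right)} = 6$ ($b{\left(K,O \right)} = - (0 - 6) = \left(-1\right) \left(-6\right) = 6$)
$- b{\left(-14 - -10,D{\left(4 \right)} \right)} = \left(-1\right) 6 = -6$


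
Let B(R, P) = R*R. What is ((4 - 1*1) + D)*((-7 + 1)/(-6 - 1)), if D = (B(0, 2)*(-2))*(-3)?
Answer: 18/7 ≈ 2.5714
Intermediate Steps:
B(R, P) = R**2
D = 0 (D = (0**2*(-2))*(-3) = (0*(-2))*(-3) = 0*(-3) = 0)
((4 - 1*1) + D)*((-7 + 1)/(-6 - 1)) = ((4 - 1*1) + 0)*((-7 + 1)/(-6 - 1)) = ((4 - 1) + 0)*(-6/(-7)) = (3 + 0)*(-6*(-1/7)) = 3*(6/7) = 18/7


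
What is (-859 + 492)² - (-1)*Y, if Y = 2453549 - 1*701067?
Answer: 1887171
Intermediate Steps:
Y = 1752482 (Y = 2453549 - 701067 = 1752482)
(-859 + 492)² - (-1)*Y = (-859 + 492)² - (-1)*1752482 = (-367)² - 1*(-1752482) = 134689 + 1752482 = 1887171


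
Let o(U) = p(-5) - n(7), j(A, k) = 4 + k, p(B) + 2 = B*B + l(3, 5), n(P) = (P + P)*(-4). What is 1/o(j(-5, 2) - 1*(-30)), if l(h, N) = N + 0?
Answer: 1/84 ≈ 0.011905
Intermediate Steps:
n(P) = -8*P (n(P) = (2*P)*(-4) = -8*P)
l(h, N) = N
p(B) = 3 + B**2 (p(B) = -2 + (B*B + 5) = -2 + (B**2 + 5) = -2 + (5 + B**2) = 3 + B**2)
o(U) = 84 (o(U) = (3 + (-5)**2) - (-8)*7 = (3 + 25) - 1*(-56) = 28 + 56 = 84)
1/o(j(-5, 2) - 1*(-30)) = 1/84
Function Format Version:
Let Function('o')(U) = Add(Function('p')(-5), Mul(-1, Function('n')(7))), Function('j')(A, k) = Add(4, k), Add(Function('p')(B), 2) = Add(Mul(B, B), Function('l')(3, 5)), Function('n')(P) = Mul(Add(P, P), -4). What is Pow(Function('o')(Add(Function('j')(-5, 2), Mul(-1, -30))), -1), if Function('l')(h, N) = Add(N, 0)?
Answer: Rational(1, 84) ≈ 0.011905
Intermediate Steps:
Function('n')(P) = Mul(-8, P) (Function('n')(P) = Mul(Mul(2, P), -4) = Mul(-8, P))
Function('l')(h, N) = N
Function('p')(B) = Add(3, Pow(B, 2)) (Function('p')(B) = Add(-2, Add(Mul(B, B), 5)) = Add(-2, Add(Pow(B, 2), 5)) = Add(-2, Add(5, Pow(B, 2))) = Add(3, Pow(B, 2)))
Function('o')(U) = 84 (Function('o')(U) = Add(Add(3, Pow(-5, 2)), Mul(-1, Mul(-8, 7))) = Add(Add(3, 25), Mul(-1, -56)) = Add(28, 56) = 84)
Pow(Function('o')(Add(Function('j')(-5, 2), Mul(-1, -30))), -1) = Pow(84, -1) = Rational(1, 84)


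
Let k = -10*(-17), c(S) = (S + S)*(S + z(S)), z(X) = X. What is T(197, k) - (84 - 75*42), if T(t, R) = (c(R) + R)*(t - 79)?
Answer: 13663926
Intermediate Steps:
c(S) = 4*S**2 (c(S) = (S + S)*(S + S) = (2*S)*(2*S) = 4*S**2)
k = 170
T(t, R) = (-79 + t)*(R + 4*R**2) (T(t, R) = (4*R**2 + R)*(t - 79) = (R + 4*R**2)*(-79 + t) = (-79 + t)*(R + 4*R**2))
T(197, k) - (84 - 75*42) = 170*(-79 + 197 - 316*170 + 4*170*197) - (84 - 75*42) = 170*(-79 + 197 - 53720 + 133960) - (84 - 3150) = 170*80358 - 1*(-3066) = 13660860 + 3066 = 13663926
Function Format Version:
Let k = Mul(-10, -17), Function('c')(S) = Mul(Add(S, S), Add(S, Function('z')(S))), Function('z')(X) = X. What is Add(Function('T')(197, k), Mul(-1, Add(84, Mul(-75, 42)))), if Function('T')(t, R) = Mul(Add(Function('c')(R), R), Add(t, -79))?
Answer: 13663926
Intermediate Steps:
Function('c')(S) = Mul(4, Pow(S, 2)) (Function('c')(S) = Mul(Add(S, S), Add(S, S)) = Mul(Mul(2, S), Mul(2, S)) = Mul(4, Pow(S, 2)))
k = 170
Function('T')(t, R) = Mul(Add(-79, t), Add(R, Mul(4, Pow(R, 2)))) (Function('T')(t, R) = Mul(Add(Mul(4, Pow(R, 2)), R), Add(t, -79)) = Mul(Add(R, Mul(4, Pow(R, 2))), Add(-79, t)) = Mul(Add(-79, t), Add(R, Mul(4, Pow(R, 2)))))
Add(Function('T')(197, k), Mul(-1, Add(84, Mul(-75, 42)))) = Add(Mul(170, Add(-79, 197, Mul(-316, 170), Mul(4, 170, 197))), Mul(-1, Add(84, Mul(-75, 42)))) = Add(Mul(170, Add(-79, 197, -53720, 133960)), Mul(-1, Add(84, -3150))) = Add(Mul(170, 80358), Mul(-1, -3066)) = Add(13660860, 3066) = 13663926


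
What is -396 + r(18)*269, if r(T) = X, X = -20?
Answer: -5776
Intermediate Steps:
r(T) = -20
-396 + r(18)*269 = -396 - 20*269 = -396 - 5380 = -5776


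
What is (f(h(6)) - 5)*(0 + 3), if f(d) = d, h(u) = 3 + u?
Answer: 12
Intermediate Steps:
(f(h(6)) - 5)*(0 + 3) = ((3 + 6) - 5)*(0 + 3) = (9 - 5)*3 = 4*3 = 12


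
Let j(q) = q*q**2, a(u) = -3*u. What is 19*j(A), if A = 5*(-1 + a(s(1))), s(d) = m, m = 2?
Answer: -814625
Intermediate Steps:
s(d) = 2
A = -35 (A = 5*(-1 - 3*2) = 5*(-1 - 6) = 5*(-7) = -35)
j(q) = q**3
19*j(A) = 19*(-35)**3 = 19*(-42875) = -814625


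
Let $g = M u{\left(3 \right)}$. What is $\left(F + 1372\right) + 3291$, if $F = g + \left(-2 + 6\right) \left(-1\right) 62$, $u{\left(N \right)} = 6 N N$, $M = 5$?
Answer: $4685$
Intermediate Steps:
$u{\left(N \right)} = 6 N^{2}$
$g = 270$ ($g = 5 \cdot 6 \cdot 3^{2} = 5 \cdot 6 \cdot 9 = 5 \cdot 54 = 270$)
$F = 22$ ($F = 270 + \left(-2 + 6\right) \left(-1\right) 62 = 270 + 4 \left(-1\right) 62 = 270 - 248 = 22$)
$\left(F + 1372\right) + 3291 = \left(22 + 1372\right) + 3291 = 1394 + 3291 = 4685$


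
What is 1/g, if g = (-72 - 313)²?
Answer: 1/148225 ≈ 6.7465e-6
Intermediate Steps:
g = 148225 (g = (-385)² = 148225)
1/g = 1/148225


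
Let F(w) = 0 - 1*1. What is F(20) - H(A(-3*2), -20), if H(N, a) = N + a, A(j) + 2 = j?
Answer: 27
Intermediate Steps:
A(j) = -2 + j
F(w) = -1 (F(w) = 0 - 1 = -1)
F(20) - H(A(-3*2), -20) = -1 - ((-2 - 3*2) - 20) = -1 - ((-2 - 6) - 20) = -1 - (-8 - 20) = -1 - 1*(-28) = -1 + 28 = 27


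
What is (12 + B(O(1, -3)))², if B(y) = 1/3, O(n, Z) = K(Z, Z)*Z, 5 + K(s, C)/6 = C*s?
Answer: 1369/9 ≈ 152.11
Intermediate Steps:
K(s, C) = -30 + 6*C*s (K(s, C) = -30 + 6*(C*s) = -30 + 6*C*s)
O(n, Z) = Z*(-30 + 6*Z²) (O(n, Z) = (-30 + 6*Z*Z)*Z = (-30 + 6*Z²)*Z = Z*(-30 + 6*Z²))
B(y) = ⅓
(12 + B(O(1, -3)))² = (12 + ⅓)² = (37/3)² = 1369/9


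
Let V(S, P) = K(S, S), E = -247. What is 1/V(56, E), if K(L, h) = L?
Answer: 1/56 ≈ 0.017857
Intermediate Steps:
V(S, P) = S
1/V(56, E) = 1/56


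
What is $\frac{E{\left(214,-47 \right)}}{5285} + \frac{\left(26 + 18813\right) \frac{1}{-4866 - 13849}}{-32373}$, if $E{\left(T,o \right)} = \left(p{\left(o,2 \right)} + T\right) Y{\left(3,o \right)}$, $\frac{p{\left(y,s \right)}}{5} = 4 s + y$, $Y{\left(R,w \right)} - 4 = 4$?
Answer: $\frac{18438077951}{640394754615} \approx 0.028792$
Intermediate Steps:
$Y{\left(R,w \right)} = 8$ ($Y{\left(R,w \right)} = 4 + 4 = 8$)
$p{\left(y,s \right)} = 5 y + 20 s$ ($p{\left(y,s \right)} = 5 \left(4 s + y\right) = 5 \left(y + 4 s\right) = 5 y + 20 s$)
$E{\left(T,o \right)} = 320 + 8 T + 40 o$ ($E{\left(T,o \right)} = \left(\left(5 o + 20 \cdot 2\right) + T\right) 8 = \left(\left(5 o + 40\right) + T\right) 8 = \left(\left(40 + 5 o\right) + T\right) 8 = \left(40 + T + 5 o\right) 8 = 320 + 8 T + 40 o$)
$\frac{E{\left(214,-47 \right)}}{5285} + \frac{\left(26 + 18813\right) \frac{1}{-4866 - 13849}}{-32373} = \frac{320 + 8 \cdot 214 + 40 \left(-47\right)}{5285} + \frac{\left(26 + 18813\right) \frac{1}{-4866 - 13849}}{-32373} = \left(320 + 1712 - 1880\right) \frac{1}{5285} + \frac{18839}{-18715} \left(- \frac{1}{32373}\right) = 152 \cdot \frac{1}{5285} + 18839 \left(- \frac{1}{18715}\right) \left(- \frac{1}{32373}\right) = \frac{152}{5285} - - \frac{18839}{605860695} = \frac{152}{5285} + \frac{18839}{605860695} = \frac{18438077951}{640394754615}$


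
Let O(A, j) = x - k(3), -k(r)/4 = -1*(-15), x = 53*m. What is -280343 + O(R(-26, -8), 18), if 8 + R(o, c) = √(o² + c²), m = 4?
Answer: -280071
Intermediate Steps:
x = 212 (x = 53*4 = 212)
k(r) = -60 (k(r) = -(-4)*(-15) = -4*15 = -60)
R(o, c) = -8 + √(c² + o²) (R(o, c) = -8 + √(o² + c²) = -8 + √(c² + o²))
O(A, j) = 272 (O(A, j) = 212 - 1*(-60) = 212 + 60 = 272)
-280343 + O(R(-26, -8), 18) = -280343 + 272 = -280071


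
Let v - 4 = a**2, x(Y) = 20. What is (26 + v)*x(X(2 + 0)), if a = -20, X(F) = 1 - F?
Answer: 8600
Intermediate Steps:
v = 404 (v = 4 + (-20)**2 = 4 + 400 = 404)
(26 + v)*x(X(2 + 0)) = (26 + 404)*20 = 430*20 = 8600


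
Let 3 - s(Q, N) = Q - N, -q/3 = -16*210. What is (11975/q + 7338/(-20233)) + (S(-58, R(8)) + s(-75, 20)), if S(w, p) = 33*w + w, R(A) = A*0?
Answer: -76406285645/40789728 ≈ -1873.2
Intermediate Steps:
R(A) = 0
S(w, p) = 34*w
q = 10080 (q = -(-48)*210 = -3*(-3360) = 10080)
s(Q, N) = 3 + N - Q (s(Q, N) = 3 - (Q - N) = 3 + (N - Q) = 3 + N - Q)
(11975/q + 7338/(-20233)) + (S(-58, R(8)) + s(-75, 20)) = (11975/10080 + 7338/(-20233)) + (34*(-58) + (3 + 20 - 1*(-75))) = (11975*(1/10080) + 7338*(-1/20233)) + (-1972 + (3 + 20 + 75)) = (2395/2016 - 7338/20233) + (-1972 + 98) = 33664627/40789728 - 1874 = -76406285645/40789728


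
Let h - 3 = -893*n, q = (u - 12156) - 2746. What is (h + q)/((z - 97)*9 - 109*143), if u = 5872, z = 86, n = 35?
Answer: 1831/713 ≈ 2.5680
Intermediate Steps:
q = -9030 (q = (5872 - 12156) - 2746 = -6284 - 2746 = -9030)
h = -31252 (h = 3 - 893*35 = 3 - 31255 = -31252)
(h + q)/((z - 97)*9 - 109*143) = (-31252 - 9030)/((86 - 97)*9 - 109*143) = -40282/(-11*9 - 15587) = -40282/(-99 - 15587) = -40282/(-15686) = -40282*(-1/15686) = 1831/713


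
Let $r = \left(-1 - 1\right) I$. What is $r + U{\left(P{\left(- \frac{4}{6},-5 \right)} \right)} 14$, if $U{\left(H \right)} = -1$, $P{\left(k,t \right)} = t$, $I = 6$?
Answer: $-26$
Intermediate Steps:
$r = -12$ ($r = \left(-1 - 1\right) 6 = \left(-2\right) 6 = -12$)
$r + U{\left(P{\left(- \frac{4}{6},-5 \right)} \right)} 14 = -12 - 14 = -26$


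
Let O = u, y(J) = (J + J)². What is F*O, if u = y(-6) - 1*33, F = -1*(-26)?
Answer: 2886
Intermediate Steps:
F = 26
y(J) = 4*J² (y(J) = (2*J)² = 4*J²)
u = 111 (u = 4*(-6)² - 1*33 = 4*36 - 33 = 144 - 33 = 111)
O = 111
F*O = 26*111 = 2886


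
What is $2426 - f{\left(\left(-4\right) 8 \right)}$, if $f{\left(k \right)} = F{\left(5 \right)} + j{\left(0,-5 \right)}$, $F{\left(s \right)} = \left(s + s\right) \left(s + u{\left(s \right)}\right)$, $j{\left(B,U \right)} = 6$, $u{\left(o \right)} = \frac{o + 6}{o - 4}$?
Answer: $2260$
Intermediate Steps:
$u{\left(o \right)} = \frac{6 + o}{-4 + o}$
$F{\left(s \right)} = 2 s \left(s + \frac{6 + s}{-4 + s}\right)$ ($F{\left(s \right)} = \left(s + s\right) \left(s + \frac{6 + s}{-4 + s}\right) = 2 s \left(s + \frac{6 + s}{-4 + s}\right)$)
$f{\left(k \right)} = 166$ ($f{\left(k \right)} = 2 \cdot 5 \frac{1}{-4 + 5} \left(6 + 5 + 5 \left(-4 + 5\right)\right) + 6 = 2 \cdot 5 \cdot 1^{-1} \left(6 + 5 + 5 \cdot 1\right) + 6 = 2 \cdot 5 \cdot 1 \left(6 + 5 + 5\right) + 6 = 2 \cdot 5 \cdot 1 \cdot 16 + 6 = 160 + 6 = 166$)
$2426 - f{\left(\left(-4\right) 8 \right)} = 2426 - 166 = 2260$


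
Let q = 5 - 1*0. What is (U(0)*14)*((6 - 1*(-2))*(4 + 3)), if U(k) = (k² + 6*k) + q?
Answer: 3920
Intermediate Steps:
q = 5 (q = 5 + 0 = 5)
U(k) = 5 + k² + 6*k (U(k) = (k² + 6*k) + 5 = 5 + k² + 6*k)
(U(0)*14)*((6 - 1*(-2))*(4 + 3)) = ((5 + 0² + 6*0)*14)*((6 - 1*(-2))*(4 + 3)) = ((5 + 0 + 0)*14)*((6 + 2)*7) = (5*14)*(8*7) = 70*56 = 3920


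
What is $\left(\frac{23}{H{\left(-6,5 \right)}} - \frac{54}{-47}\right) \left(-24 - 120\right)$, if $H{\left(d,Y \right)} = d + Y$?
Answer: $\frac{147888}{47} \approx 3146.6$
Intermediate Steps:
$H{\left(d,Y \right)} = Y + d$
$\left(\frac{23}{H{\left(-6,5 \right)}} - \frac{54}{-47}\right) \left(-24 - 120\right) = \left(\frac{23}{5 - 6} - \frac{54}{-47}\right) \left(-24 - 120\right) = \left(\frac{23}{-1} - - \frac{54}{47}\right) \left(-144\right) = \left(23 \left(-1\right) + \frac{54}{47}\right) \left(-144\right) = \left(-23 + \frac{54}{47}\right) \left(-144\right) = \left(- \frac{1027}{47}\right) \left(-144\right) = \frac{147888}{47}$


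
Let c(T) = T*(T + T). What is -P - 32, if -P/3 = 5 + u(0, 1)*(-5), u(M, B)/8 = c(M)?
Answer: -17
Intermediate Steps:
c(T) = 2*T**2 (c(T) = T*(2*T) = 2*T**2)
u(M, B) = 16*M**2 (u(M, B) = 8*(2*M**2) = 16*M**2)
P = -15 (P = -3*(5 + (16*0**2)*(-5)) = -3*(5 + (16*0)*(-5)) = -3*(5 + 0*(-5)) = -3*(5 + 0) = -3*5 = -15)
-P - 32 = -1*(-15) - 32 = 15 - 32 = -17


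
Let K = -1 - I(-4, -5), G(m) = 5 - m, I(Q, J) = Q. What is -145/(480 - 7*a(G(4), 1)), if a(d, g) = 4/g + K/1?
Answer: -145/431 ≈ -0.33643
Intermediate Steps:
K = 3 (K = -1 - 1*(-4) = -1 + 4 = 3)
a(d, g) = 3 + 4/g (a(d, g) = 4/g + 3/1 = 4/g + 3*1 = 4/g + 3 = 3 + 4/g)
-145/(480 - 7*a(G(4), 1)) = -145/(480 - 7*(3 + 4/1)) = -145/(480 - 7*(3 + 4*1)) = -145/(480 - 7*(3 + 4)) = -145/(480 - 7*7) = -145/(480 - 1*49) = -145/(480 - 49) = -145/431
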